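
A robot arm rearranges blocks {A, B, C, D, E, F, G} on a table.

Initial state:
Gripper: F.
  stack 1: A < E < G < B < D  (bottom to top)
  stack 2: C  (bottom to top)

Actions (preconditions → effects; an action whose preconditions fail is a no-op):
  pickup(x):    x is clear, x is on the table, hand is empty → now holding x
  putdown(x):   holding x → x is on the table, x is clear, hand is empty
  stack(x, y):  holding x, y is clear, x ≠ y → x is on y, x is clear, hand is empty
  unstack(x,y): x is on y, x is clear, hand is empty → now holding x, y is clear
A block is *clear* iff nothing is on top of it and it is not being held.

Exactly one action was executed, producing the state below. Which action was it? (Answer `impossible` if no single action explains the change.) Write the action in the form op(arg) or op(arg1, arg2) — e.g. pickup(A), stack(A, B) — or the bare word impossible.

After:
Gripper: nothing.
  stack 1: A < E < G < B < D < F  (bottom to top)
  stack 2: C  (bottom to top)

target: towers=[A/E/G/B/D/F; C] holding=-
        putdown(F) → towers=[A/E/G/B/D; C; F] holding=-
       stack(F, D) → towers=[A/E/G/B/D/F; C] holding=-  ← match
       stack(F, C) → towers=[A/E/G/B/D; C/F] holding=-

stack(F, D)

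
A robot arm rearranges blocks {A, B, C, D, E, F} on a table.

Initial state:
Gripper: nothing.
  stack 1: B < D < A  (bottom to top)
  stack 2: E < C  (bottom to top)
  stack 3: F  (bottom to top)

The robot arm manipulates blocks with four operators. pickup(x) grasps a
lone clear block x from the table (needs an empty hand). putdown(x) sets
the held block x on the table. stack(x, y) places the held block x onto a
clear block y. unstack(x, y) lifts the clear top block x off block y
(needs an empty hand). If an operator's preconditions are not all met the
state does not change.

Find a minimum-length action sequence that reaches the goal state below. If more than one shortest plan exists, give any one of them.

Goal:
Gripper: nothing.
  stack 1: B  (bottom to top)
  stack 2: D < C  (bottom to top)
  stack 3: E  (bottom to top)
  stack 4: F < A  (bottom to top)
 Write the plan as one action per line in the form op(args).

unstack(A, D)
stack(A, F)
unstack(D, B)
putdown(D)
unstack(C, E)
stack(C, D)

step 1 (unstack(A, D)): towers=[B/D; E/C; F] holding=A
step 2 (stack(A, F)): towers=[B/D; E/C; F/A] holding=-
step 3 (unstack(D, B)): towers=[B; E/C; F/A] holding=D
step 4 (putdown(D)): towers=[B; D; E/C; F/A] holding=-
step 5 (unstack(C, E)): towers=[B; D; E; F/A] holding=C
step 6 (stack(C, D)): towers=[B; D/C; E; F/A] holding=-
goal check: towers=[B; D/C; E; F/A] holding=- — reached (length 6, optimal by BFS)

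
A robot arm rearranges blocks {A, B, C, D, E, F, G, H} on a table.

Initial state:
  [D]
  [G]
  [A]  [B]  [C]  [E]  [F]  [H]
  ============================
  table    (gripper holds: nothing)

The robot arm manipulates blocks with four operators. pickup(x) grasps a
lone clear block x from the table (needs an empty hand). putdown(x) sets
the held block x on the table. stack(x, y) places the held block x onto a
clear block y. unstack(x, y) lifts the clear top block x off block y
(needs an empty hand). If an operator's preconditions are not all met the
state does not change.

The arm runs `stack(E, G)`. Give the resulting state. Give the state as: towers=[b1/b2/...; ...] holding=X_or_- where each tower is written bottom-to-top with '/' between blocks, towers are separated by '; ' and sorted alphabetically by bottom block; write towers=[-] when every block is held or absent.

towers=[A/G/D; B; C; E; F; H] holding=-

before: towers=[A/G/D; B; C; E; F; H] holding=-
pre[stack(E, G)]: holding(E) fail, clear(G) fail, E≠G ok
holding(E), clear(G) unmet → stack(E, G) is a no-op
after:  towers=[A/G/D; B; C; E; F; H] holding=-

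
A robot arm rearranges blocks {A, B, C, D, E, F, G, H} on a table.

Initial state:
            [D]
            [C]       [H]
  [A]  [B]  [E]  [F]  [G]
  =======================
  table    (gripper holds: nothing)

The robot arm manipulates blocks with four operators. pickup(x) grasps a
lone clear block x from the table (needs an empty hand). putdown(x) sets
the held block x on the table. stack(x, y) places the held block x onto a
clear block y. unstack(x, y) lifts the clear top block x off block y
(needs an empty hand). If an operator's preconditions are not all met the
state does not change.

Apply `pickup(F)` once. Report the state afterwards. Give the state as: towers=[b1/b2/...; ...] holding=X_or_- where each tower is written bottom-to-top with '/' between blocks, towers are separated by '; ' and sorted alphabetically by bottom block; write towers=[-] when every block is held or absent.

towers=[A; B; E/C/D; G/H] holding=F

before: towers=[A; B; E/C/D; F; G/H] holding=-
pre[pickup(F)]: clear(F) ok, ontable(F) ok, handempty ok
all met → apply pickup(F)
after:  towers=[A; B; E/C/D; G/H] holding=F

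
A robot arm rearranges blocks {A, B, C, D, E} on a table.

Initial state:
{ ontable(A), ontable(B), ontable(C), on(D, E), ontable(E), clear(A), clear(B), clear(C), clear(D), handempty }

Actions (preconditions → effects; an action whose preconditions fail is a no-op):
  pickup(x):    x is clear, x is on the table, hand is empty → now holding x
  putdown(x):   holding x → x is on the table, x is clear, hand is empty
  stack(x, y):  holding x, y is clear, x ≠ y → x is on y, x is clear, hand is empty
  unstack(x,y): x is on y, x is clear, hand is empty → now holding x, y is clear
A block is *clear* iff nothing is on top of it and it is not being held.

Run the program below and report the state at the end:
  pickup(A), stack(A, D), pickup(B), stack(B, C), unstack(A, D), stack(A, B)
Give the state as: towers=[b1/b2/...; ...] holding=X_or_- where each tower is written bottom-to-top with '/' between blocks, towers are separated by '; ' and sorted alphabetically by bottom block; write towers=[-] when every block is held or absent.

step 1 (pickup(A)): towers=[B; C; E/D] holding=A
step 2 (stack(A, D)): towers=[B; C; E/D/A] holding=-
step 3 (pickup(B)): towers=[C; E/D/A] holding=B
step 4 (stack(B, C)): towers=[C/B; E/D/A] holding=-
step 5 (unstack(A, D)): towers=[C/B; E/D] holding=A
step 6 (stack(A, B)): towers=[C/B/A; E/D] holding=-

towers=[C/B/A; E/D] holding=-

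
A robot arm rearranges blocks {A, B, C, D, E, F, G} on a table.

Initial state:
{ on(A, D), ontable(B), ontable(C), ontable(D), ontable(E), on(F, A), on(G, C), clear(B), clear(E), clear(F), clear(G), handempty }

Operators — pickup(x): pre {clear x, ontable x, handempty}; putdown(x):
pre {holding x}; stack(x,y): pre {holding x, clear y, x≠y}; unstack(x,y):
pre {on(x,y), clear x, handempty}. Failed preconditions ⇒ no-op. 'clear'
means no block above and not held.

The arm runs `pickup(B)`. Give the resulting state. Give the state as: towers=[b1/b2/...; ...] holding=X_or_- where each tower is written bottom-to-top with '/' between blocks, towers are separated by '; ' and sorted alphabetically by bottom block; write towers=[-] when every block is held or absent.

towers=[C/G; D/A/F; E] holding=B

before: towers=[B; C/G; D/A/F; E] holding=-
pre[pickup(B)]: clear(B) yes, ontable(B) yes, handempty yes
all met → apply pickup(B)
after:  towers=[C/G; D/A/F; E] holding=B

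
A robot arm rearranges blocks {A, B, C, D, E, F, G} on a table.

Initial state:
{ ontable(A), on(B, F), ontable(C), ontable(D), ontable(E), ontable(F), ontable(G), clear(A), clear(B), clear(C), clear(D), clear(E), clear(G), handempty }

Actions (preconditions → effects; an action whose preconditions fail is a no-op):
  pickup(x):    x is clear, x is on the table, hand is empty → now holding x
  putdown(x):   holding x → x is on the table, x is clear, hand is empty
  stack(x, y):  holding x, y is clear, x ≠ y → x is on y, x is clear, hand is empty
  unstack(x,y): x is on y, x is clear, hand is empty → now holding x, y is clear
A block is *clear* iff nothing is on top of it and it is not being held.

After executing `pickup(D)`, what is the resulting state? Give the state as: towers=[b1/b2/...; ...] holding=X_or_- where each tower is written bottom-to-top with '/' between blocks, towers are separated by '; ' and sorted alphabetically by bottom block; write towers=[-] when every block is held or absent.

before: towers=[A; C; D; E; F/B; G] holding=-
pre[pickup(D)]: clear(D) yes, ontable(D) yes, handempty yes
all met → apply pickup(D)
after:  towers=[A; C; E; F/B; G] holding=D

towers=[A; C; E; F/B; G] holding=D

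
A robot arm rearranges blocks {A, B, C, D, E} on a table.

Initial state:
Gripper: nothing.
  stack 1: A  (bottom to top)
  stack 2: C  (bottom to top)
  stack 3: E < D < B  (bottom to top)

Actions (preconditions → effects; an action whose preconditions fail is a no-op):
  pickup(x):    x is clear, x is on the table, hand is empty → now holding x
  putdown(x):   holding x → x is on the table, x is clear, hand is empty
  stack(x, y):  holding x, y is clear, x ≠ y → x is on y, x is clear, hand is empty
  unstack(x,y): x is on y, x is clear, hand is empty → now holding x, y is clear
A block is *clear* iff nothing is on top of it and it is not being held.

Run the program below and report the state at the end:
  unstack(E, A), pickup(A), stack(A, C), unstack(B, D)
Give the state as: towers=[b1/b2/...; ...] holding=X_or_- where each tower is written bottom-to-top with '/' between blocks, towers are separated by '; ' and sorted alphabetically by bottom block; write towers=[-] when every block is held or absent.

towers=[C/A; E/D] holding=B

step 1 (unstack(E, A)) [no-op]: towers=[A; C; E/D/B] holding=-
step 2 (pickup(A)): towers=[C; E/D/B] holding=A
step 3 (stack(A, C)): towers=[C/A; E/D/B] holding=-
step 4 (unstack(B, D)): towers=[C/A; E/D] holding=B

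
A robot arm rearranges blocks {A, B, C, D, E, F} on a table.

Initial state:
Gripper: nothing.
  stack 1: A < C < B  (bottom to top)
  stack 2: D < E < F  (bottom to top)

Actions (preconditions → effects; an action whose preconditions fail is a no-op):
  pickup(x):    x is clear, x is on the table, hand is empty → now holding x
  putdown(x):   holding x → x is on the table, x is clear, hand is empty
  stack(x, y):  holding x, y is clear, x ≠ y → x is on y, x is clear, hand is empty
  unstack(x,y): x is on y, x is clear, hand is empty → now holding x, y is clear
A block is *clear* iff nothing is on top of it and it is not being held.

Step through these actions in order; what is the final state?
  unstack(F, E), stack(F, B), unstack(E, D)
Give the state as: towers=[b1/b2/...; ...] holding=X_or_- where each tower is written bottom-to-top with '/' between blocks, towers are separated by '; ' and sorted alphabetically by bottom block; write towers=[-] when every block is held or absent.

towers=[A/C/B/F; D] holding=E

step 1 (unstack(F, E)): towers=[A/C/B; D/E] holding=F
step 2 (stack(F, B)): towers=[A/C/B/F; D/E] holding=-
step 3 (unstack(E, D)): towers=[A/C/B/F; D] holding=E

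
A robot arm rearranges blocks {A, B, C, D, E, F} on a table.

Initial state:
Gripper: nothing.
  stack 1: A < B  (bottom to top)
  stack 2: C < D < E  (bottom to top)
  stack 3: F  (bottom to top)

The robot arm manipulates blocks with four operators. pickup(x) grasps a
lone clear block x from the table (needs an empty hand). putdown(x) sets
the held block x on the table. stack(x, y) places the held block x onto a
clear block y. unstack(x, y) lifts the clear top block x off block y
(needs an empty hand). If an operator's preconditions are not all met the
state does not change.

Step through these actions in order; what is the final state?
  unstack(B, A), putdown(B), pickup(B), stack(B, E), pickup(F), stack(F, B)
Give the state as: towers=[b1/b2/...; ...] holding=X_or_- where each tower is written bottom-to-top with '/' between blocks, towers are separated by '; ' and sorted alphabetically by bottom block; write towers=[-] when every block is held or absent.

towers=[A; C/D/E/B/F] holding=-

step 1 (unstack(B, A)): towers=[A; C/D/E; F] holding=B
step 2 (putdown(B)): towers=[A; B; C/D/E; F] holding=-
step 3 (pickup(B)): towers=[A; C/D/E; F] holding=B
step 4 (stack(B, E)): towers=[A; C/D/E/B; F] holding=-
step 5 (pickup(F)): towers=[A; C/D/E/B] holding=F
step 6 (stack(F, B)): towers=[A; C/D/E/B/F] holding=-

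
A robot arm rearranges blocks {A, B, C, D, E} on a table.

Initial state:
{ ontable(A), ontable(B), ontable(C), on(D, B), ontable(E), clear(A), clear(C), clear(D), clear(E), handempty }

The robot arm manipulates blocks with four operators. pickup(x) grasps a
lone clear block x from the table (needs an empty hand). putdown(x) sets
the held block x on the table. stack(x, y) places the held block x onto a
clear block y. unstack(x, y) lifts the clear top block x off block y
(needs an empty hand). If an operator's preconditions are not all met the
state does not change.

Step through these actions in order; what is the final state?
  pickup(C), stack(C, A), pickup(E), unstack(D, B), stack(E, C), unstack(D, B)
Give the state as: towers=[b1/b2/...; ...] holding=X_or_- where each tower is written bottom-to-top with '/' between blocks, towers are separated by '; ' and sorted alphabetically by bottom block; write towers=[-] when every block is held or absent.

step 1 (pickup(C)): towers=[A; B/D; E] holding=C
step 2 (stack(C, A)): towers=[A/C; B/D; E] holding=-
step 3 (pickup(E)): towers=[A/C; B/D] holding=E
step 4 (unstack(D, B)) [no-op]: towers=[A/C; B/D] holding=E
step 5 (stack(E, C)): towers=[A/C/E; B/D] holding=-
step 6 (unstack(D, B)): towers=[A/C/E; B] holding=D

towers=[A/C/E; B] holding=D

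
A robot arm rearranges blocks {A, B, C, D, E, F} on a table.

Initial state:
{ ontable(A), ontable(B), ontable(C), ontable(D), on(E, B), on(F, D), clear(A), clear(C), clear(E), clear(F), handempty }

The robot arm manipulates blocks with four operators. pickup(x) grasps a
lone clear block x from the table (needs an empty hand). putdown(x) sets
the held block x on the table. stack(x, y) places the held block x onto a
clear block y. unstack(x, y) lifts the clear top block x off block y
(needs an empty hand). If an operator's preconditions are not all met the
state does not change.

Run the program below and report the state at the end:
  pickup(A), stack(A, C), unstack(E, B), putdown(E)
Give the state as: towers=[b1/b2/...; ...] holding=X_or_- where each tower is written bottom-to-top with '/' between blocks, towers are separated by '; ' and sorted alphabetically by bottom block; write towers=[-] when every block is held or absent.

step 1 (pickup(A)): towers=[B/E; C; D/F] holding=A
step 2 (stack(A, C)): towers=[B/E; C/A; D/F] holding=-
step 3 (unstack(E, B)): towers=[B; C/A; D/F] holding=E
step 4 (putdown(E)): towers=[B; C/A; D/F; E] holding=-

towers=[B; C/A; D/F; E] holding=-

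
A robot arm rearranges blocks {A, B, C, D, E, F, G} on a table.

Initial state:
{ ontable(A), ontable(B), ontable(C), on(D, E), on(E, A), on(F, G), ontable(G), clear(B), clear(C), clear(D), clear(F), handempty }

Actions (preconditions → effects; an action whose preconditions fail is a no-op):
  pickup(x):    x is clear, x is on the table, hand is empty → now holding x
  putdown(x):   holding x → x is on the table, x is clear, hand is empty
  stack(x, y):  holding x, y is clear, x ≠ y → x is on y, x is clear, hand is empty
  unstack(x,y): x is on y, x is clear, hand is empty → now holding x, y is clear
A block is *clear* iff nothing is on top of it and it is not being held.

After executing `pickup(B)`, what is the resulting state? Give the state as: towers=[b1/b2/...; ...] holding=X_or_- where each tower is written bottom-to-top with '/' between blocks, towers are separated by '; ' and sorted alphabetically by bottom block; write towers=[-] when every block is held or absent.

before: towers=[A/E/D; B; C; G/F] holding=-
pre[pickup(B)]: clear(B) yes, ontable(B) yes, handempty yes
all met → apply pickup(B)
after:  towers=[A/E/D; C; G/F] holding=B

towers=[A/E/D; C; G/F] holding=B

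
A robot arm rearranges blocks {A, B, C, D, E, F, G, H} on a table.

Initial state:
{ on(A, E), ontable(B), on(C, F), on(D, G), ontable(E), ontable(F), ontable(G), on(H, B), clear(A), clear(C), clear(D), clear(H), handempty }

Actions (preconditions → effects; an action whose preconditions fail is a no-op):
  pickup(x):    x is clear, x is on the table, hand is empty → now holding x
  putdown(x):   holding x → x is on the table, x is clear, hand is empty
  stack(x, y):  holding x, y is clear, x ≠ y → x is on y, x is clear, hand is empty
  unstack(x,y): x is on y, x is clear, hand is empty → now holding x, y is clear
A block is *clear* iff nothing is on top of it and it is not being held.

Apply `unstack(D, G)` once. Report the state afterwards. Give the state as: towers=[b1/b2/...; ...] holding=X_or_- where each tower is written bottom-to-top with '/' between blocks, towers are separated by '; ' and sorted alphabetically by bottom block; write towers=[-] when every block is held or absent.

before: towers=[B/H; E/A; F/C; G/D] holding=-
pre[unstack(D, G)]: on(D,G) ok, clear(D) ok, handempty ok
all met → apply unstack(D, G)
after:  towers=[B/H; E/A; F/C; G] holding=D

towers=[B/H; E/A; F/C; G] holding=D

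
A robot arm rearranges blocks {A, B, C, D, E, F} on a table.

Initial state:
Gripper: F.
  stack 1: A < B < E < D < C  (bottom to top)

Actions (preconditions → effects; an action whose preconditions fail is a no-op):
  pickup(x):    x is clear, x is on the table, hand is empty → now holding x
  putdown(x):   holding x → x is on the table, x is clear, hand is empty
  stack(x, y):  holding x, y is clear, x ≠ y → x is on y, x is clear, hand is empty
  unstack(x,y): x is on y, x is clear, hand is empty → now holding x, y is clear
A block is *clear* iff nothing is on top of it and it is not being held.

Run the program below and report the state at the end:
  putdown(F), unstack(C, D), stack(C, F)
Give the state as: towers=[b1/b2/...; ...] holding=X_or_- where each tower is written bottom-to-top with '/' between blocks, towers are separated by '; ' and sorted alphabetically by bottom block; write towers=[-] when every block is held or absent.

step 1 (putdown(F)): towers=[A/B/E/D/C; F] holding=-
step 2 (unstack(C, D)): towers=[A/B/E/D; F] holding=C
step 3 (stack(C, F)): towers=[A/B/E/D; F/C] holding=-

towers=[A/B/E/D; F/C] holding=-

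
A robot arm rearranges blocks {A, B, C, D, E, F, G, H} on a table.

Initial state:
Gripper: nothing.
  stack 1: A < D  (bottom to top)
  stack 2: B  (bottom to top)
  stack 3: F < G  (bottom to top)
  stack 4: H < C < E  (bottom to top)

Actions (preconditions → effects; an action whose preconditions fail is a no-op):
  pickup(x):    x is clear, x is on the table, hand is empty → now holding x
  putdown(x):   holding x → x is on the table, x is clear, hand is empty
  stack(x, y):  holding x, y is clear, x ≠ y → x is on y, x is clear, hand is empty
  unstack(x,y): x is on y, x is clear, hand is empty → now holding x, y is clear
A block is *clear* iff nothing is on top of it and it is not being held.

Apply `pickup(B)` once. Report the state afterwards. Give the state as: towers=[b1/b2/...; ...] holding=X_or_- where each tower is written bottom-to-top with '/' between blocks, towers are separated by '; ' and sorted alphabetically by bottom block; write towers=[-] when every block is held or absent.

towers=[A/D; F/G; H/C/E] holding=B

before: towers=[A/D; B; F/G; H/C/E] holding=-
pre[pickup(B)]: clear(B) ok, ontable(B) ok, handempty ok
all met → apply pickup(B)
after:  towers=[A/D; F/G; H/C/E] holding=B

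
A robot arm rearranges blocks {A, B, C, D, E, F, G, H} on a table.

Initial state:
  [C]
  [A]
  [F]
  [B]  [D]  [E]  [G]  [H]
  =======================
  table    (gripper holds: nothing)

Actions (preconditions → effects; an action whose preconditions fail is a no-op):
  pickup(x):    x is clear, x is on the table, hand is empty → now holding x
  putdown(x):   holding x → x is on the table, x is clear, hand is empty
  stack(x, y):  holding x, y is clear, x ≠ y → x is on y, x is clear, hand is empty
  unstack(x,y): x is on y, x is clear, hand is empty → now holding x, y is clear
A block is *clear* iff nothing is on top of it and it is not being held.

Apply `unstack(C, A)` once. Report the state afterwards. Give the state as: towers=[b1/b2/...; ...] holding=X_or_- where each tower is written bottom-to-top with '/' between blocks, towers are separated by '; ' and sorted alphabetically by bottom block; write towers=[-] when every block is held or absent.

before: towers=[B/F/A/C; D; E; G; H] holding=-
pre[unstack(C, A)]: on(C,A) yes, clear(C) yes, handempty yes
all met → apply unstack(C, A)
after:  towers=[B/F/A; D; E; G; H] holding=C

towers=[B/F/A; D; E; G; H] holding=C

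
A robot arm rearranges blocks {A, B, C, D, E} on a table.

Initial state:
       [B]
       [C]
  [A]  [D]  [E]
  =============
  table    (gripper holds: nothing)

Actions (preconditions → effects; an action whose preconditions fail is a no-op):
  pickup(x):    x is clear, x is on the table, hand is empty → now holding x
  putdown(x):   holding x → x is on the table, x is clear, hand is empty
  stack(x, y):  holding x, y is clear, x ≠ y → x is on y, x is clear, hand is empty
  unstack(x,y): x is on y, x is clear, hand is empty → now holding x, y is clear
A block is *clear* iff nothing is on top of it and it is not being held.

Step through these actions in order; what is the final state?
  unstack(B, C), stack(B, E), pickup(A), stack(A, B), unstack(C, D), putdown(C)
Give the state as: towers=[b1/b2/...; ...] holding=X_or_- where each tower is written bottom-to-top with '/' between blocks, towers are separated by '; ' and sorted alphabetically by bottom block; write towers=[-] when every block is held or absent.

step 1 (unstack(B, C)): towers=[A; D/C; E] holding=B
step 2 (stack(B, E)): towers=[A; D/C; E/B] holding=-
step 3 (pickup(A)): towers=[D/C; E/B] holding=A
step 4 (stack(A, B)): towers=[D/C; E/B/A] holding=-
step 5 (unstack(C, D)): towers=[D; E/B/A] holding=C
step 6 (putdown(C)): towers=[C; D; E/B/A] holding=-

towers=[C; D; E/B/A] holding=-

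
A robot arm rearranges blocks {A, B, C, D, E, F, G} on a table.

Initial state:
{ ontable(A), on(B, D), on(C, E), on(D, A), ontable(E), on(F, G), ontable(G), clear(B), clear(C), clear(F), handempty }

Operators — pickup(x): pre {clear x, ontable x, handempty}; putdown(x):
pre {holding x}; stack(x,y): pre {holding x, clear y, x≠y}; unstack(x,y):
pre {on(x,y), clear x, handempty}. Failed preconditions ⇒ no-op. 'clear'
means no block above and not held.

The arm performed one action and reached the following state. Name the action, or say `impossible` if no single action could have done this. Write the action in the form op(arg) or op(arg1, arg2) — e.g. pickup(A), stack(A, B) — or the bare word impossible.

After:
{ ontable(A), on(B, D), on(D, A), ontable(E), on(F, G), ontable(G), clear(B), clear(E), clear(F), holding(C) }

unstack(C, E)

target: towers=[A/D/B; E; G/F] holding=C
     unstack(B, D) → towers=[A/D; E/C; G/F] holding=B
     unstack(F, G) → towers=[A/D/B; E/C; G] holding=F
     unstack(C, E) → towers=[A/D/B; E; G/F] holding=C  ← match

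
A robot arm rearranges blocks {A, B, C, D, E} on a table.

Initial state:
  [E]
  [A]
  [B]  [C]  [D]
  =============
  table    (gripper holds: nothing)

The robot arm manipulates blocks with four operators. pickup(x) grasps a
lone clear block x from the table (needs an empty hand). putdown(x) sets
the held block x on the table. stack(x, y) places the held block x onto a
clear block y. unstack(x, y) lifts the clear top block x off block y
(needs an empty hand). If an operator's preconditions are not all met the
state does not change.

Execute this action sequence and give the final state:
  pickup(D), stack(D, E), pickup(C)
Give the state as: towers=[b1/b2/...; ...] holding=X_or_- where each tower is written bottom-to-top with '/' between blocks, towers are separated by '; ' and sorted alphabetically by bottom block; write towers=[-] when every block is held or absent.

towers=[B/A/E/D] holding=C

step 1 (pickup(D)): towers=[B/A/E; C] holding=D
step 2 (stack(D, E)): towers=[B/A/E/D; C] holding=-
step 3 (pickup(C)): towers=[B/A/E/D] holding=C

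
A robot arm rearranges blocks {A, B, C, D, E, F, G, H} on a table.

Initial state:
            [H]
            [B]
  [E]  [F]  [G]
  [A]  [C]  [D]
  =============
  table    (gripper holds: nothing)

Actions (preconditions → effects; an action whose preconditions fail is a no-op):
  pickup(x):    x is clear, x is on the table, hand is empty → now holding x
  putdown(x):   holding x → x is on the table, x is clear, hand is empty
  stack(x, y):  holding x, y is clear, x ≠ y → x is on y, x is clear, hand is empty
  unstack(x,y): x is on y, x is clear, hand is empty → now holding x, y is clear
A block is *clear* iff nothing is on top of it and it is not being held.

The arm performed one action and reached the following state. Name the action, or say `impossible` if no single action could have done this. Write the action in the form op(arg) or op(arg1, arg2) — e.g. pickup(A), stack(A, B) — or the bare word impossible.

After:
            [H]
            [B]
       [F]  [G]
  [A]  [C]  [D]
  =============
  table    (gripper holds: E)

unstack(E, A)

target: towers=[A; C/F; D/G/B/H] holding=E
     unstack(E, A) → towers=[A; C/F; D/G/B/H] holding=E  ← match
     unstack(H, B) → towers=[A/E; C/F; D/G/B] holding=H
     unstack(F, C) → towers=[A/E; C; D/G/B/H] holding=F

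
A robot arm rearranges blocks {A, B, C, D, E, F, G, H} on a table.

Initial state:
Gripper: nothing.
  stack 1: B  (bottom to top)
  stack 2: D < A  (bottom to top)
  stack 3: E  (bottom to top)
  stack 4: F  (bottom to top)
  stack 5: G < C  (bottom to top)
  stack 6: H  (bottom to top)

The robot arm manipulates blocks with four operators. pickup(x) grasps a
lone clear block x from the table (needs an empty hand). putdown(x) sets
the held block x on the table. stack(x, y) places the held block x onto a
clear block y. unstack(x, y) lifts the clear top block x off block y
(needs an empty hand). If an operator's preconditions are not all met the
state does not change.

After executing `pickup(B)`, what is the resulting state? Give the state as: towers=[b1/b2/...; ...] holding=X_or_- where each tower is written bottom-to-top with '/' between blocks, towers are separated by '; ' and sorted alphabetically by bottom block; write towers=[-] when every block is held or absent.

before: towers=[B; D/A; E; F; G/C; H] holding=-
pre[pickup(B)]: clear(B) ok, ontable(B) ok, handempty ok
all met → apply pickup(B)
after:  towers=[D/A; E; F; G/C; H] holding=B

towers=[D/A; E; F; G/C; H] holding=B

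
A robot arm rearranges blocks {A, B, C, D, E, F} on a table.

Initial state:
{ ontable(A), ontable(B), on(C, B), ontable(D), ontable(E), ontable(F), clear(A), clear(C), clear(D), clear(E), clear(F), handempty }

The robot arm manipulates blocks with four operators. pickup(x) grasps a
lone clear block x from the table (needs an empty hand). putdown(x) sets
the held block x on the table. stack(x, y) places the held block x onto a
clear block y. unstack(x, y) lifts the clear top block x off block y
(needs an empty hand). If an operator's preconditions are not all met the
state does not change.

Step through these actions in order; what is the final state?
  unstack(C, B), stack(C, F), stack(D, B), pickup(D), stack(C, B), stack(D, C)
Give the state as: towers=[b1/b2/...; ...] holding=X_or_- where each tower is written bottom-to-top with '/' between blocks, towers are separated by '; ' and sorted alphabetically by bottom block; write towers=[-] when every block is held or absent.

step 1 (unstack(C, B)): towers=[A; B; D; E; F] holding=C
step 2 (stack(C, F)): towers=[A; B; D; E; F/C] holding=-
step 3 (stack(D, B)) [no-op]: towers=[A; B; D; E; F/C] holding=-
step 4 (pickup(D)): towers=[A; B; E; F/C] holding=D
step 5 (stack(C, B)) [no-op]: towers=[A; B; E; F/C] holding=D
step 6 (stack(D, C)): towers=[A; B; E; F/C/D] holding=-

towers=[A; B; E; F/C/D] holding=-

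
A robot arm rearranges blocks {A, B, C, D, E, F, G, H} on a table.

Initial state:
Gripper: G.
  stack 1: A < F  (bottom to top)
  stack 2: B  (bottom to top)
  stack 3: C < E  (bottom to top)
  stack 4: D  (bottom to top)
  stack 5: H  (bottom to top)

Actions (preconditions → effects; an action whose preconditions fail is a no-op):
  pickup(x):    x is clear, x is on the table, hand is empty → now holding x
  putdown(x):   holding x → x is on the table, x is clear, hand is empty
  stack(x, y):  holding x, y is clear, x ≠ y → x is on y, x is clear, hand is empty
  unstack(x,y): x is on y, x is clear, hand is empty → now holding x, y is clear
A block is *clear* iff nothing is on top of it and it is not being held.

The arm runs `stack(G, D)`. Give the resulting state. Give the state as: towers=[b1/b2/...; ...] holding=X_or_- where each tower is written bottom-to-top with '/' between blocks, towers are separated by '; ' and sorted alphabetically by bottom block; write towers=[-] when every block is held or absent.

towers=[A/F; B; C/E; D/G; H] holding=-

before: towers=[A/F; B; C/E; D; H] holding=G
pre[stack(G, D)]: holding(G) yes, clear(D) yes, G≠D yes
all met → apply stack(G, D)
after:  towers=[A/F; B; C/E; D/G; H] holding=-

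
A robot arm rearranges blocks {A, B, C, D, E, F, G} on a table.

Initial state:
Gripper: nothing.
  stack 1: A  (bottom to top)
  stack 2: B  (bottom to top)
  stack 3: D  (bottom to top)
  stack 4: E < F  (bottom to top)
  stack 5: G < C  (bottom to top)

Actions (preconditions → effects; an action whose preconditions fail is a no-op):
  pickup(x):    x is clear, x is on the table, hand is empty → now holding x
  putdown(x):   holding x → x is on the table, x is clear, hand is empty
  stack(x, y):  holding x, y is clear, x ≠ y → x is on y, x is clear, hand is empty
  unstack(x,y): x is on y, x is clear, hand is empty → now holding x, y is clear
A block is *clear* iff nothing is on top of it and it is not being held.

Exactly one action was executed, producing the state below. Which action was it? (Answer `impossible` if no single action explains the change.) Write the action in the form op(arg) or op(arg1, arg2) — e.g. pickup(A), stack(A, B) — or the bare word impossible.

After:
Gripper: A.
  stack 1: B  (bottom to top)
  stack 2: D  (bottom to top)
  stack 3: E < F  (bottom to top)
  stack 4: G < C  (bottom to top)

target: towers=[B; D; E/F; G/C] holding=A
         pickup(B) → towers=[A; D; E/F; G/C] holding=B
     unstack(F, E) → towers=[A; B; D; E; G/C] holding=F
         pickup(D) → towers=[A; B; E/F; G/C] holding=D
         pickup(A) → towers=[B; D; E/F; G/C] holding=A  ← match
     unstack(C, G) → towers=[A; B; D; E/F; G] holding=C

pickup(A)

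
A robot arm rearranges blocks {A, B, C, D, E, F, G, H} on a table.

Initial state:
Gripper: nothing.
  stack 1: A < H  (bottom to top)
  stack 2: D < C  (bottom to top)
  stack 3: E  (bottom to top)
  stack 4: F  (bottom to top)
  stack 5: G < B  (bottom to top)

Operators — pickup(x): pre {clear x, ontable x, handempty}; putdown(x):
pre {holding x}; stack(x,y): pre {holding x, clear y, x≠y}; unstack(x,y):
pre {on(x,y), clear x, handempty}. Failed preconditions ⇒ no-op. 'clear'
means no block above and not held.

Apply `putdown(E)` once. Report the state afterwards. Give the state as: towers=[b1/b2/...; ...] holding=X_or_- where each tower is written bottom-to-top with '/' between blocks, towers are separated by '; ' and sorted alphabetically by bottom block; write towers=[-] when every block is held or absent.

before: towers=[A/H; D/C; E; F; G/B] holding=-
pre[putdown(E)]: holding(E) no
holding(E) unmet → putdown(E) is a no-op
after:  towers=[A/H; D/C; E; F; G/B] holding=-

towers=[A/H; D/C; E; F; G/B] holding=-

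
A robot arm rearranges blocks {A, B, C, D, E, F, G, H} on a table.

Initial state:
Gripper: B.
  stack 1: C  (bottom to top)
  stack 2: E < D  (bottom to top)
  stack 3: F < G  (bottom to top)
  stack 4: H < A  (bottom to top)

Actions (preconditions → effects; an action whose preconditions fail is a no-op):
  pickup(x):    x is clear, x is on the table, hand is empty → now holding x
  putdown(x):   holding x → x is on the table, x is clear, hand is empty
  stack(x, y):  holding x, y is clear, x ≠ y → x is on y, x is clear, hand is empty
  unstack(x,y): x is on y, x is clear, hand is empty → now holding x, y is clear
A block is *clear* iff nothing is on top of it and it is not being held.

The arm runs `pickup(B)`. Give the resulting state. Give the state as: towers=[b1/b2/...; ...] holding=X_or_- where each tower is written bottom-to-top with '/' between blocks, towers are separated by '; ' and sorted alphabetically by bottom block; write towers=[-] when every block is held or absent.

towers=[C; E/D; F/G; H/A] holding=B

before: towers=[C; E/D; F/G; H/A] holding=B
pre[pickup(B)]: clear(B) no, ontable(B) no, handempty no
clear(B), ontable(B), handempty unmet → pickup(B) is a no-op
after:  towers=[C; E/D; F/G; H/A] holding=B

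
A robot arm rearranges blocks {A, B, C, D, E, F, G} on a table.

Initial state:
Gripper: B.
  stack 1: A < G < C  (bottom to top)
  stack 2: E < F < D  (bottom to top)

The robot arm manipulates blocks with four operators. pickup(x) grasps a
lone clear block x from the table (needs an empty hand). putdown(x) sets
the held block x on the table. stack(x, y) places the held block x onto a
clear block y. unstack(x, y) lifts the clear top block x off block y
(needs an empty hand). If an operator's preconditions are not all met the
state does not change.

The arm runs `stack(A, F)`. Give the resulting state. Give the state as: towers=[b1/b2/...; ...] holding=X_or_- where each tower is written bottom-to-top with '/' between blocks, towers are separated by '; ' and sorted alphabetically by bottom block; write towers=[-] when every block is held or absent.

before: towers=[A/G/C; E/F/D] holding=B
pre[stack(A, F)]: holding(A) fail, clear(F) fail, A≠F ok
holding(A), clear(F) unmet → stack(A, F) is a no-op
after:  towers=[A/G/C; E/F/D] holding=B

towers=[A/G/C; E/F/D] holding=B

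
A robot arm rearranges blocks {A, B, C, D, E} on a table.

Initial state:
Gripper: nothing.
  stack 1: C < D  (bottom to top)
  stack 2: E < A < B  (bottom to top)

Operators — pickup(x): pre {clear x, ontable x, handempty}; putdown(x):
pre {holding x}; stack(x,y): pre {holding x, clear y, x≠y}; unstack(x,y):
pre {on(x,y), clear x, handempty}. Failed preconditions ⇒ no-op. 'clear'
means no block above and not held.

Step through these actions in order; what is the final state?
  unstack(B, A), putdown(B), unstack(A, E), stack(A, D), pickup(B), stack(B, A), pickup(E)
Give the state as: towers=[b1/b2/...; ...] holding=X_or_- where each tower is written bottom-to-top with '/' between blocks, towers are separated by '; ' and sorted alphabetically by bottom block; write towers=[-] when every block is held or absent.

step 1 (unstack(B, A)): towers=[C/D; E/A] holding=B
step 2 (putdown(B)): towers=[B; C/D; E/A] holding=-
step 3 (unstack(A, E)): towers=[B; C/D; E] holding=A
step 4 (stack(A, D)): towers=[B; C/D/A; E] holding=-
step 5 (pickup(B)): towers=[C/D/A; E] holding=B
step 6 (stack(B, A)): towers=[C/D/A/B; E] holding=-
step 7 (pickup(E)): towers=[C/D/A/B] holding=E

towers=[C/D/A/B] holding=E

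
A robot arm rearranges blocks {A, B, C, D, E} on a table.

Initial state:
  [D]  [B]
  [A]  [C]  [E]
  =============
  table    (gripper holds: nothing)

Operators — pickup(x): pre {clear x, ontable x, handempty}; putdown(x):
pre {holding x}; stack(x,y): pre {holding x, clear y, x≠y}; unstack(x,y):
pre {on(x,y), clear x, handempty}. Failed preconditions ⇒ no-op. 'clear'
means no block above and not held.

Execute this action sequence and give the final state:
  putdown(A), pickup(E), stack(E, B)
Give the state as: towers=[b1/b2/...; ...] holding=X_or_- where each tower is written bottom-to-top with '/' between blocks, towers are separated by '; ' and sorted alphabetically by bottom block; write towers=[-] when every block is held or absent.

towers=[A/D; C/B/E] holding=-

step 1 (putdown(A)) [no-op]: towers=[A/D; C/B; E] holding=-
step 2 (pickup(E)): towers=[A/D; C/B] holding=E
step 3 (stack(E, B)): towers=[A/D; C/B/E] holding=-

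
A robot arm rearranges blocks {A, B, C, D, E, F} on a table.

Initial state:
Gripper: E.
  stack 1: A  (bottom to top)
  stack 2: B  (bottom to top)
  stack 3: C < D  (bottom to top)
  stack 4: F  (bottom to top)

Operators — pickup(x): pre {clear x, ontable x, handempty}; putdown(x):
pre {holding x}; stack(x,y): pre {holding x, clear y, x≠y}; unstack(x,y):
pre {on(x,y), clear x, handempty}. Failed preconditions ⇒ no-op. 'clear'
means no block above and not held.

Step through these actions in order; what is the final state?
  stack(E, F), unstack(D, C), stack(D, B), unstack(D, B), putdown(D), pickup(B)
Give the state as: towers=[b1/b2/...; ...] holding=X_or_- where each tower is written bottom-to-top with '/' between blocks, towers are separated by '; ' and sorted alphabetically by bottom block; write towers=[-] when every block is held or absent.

step 1 (stack(E, F)): towers=[A; B; C/D; F/E] holding=-
step 2 (unstack(D, C)): towers=[A; B; C; F/E] holding=D
step 3 (stack(D, B)): towers=[A; B/D; C; F/E] holding=-
step 4 (unstack(D, B)): towers=[A; B; C; F/E] holding=D
step 5 (putdown(D)): towers=[A; B; C; D; F/E] holding=-
step 6 (pickup(B)): towers=[A; C; D; F/E] holding=B

towers=[A; C; D; F/E] holding=B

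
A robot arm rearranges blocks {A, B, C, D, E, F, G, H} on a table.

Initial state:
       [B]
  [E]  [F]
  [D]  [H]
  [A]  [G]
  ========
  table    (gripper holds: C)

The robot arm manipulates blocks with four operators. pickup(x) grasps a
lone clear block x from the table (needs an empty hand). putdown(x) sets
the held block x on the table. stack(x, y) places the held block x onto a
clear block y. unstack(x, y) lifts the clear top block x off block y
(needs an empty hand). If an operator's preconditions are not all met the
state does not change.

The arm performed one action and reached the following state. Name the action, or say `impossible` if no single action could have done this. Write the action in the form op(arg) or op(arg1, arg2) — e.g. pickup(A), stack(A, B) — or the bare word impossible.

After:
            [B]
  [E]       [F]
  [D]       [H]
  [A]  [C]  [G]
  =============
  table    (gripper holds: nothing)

putdown(C)

target: towers=[A/D/E; C; G/H/F/B] holding=-
        putdown(C) → towers=[A/D/E; C; G/H/F/B] holding=-  ← match
       stack(C, E) → towers=[A/D/E/C; G/H/F/B] holding=-
       stack(C, B) → towers=[A/D/E; G/H/F/B/C] holding=-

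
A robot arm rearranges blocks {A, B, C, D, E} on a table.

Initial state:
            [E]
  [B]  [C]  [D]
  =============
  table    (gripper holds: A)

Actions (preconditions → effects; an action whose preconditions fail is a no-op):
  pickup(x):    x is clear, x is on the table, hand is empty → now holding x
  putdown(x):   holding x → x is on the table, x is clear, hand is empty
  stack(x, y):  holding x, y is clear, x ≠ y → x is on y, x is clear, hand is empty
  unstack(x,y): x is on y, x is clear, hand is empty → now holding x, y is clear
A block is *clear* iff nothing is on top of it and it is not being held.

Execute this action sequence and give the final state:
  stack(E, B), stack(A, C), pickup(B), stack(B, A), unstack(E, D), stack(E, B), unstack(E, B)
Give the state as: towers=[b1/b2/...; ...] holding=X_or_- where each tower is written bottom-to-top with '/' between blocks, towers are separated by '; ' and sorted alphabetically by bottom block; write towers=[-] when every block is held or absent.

step 1 (stack(E, B)) [no-op]: towers=[B; C; D/E] holding=A
step 2 (stack(A, C)): towers=[B; C/A; D/E] holding=-
step 3 (pickup(B)): towers=[C/A; D/E] holding=B
step 4 (stack(B, A)): towers=[C/A/B; D/E] holding=-
step 5 (unstack(E, D)): towers=[C/A/B; D] holding=E
step 6 (stack(E, B)): towers=[C/A/B/E; D] holding=-
step 7 (unstack(E, B)): towers=[C/A/B; D] holding=E

towers=[C/A/B; D] holding=E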